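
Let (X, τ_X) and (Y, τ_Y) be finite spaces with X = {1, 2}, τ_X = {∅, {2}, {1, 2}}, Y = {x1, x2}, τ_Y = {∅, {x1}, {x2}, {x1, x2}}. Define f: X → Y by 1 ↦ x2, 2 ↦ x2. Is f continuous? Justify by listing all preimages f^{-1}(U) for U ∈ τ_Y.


f IS continuous.

Compute f^{-1}(U) for each U ∈ τ_Y:
  U = ∅: f^{-1}(U) = ∅ ∈ τ_X ✓.
  U = {x1}: f^{-1}(U) = ∅ ∈ τ_X ✓.
  U = {x2}: f^{-1}(U) = {1, 2} ∈ τ_X ✓.
  U = {x1, x2}: f^{-1}(U) = {1, 2} ∈ τ_X ✓.
Every preimage lies in τ_X, so f IS continuous.


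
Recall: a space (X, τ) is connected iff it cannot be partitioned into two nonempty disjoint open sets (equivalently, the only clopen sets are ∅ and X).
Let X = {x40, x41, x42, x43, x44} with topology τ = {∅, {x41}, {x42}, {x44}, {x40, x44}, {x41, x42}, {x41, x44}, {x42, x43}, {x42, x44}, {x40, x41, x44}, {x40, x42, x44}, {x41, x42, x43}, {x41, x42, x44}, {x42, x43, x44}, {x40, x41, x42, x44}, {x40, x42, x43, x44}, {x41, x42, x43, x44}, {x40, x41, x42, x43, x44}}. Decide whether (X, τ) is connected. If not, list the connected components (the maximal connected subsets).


(X, τ) is disconnected; components = [{x41}, {x40, x44}, {x42, x43}].

Find clopen sets (U ∈ τ with X ∖ U ∈ τ):
  U = ∅, X ∖ U = {x40, x41, x42, x43, x44} — both open, so U is clopen.
  U = {x41}, X ∖ U = {x40, x42, x43, x44} — both open, so U is clopen.
  U = {x40, x44}, X ∖ U = {x41, x42, x43} — both open, so U is clopen.
  U = {x42, x43}, X ∖ U = {x40, x41, x44} — both open, so U is clopen.
  U = {x40, x41, x44}, X ∖ U = {x42, x43} — both open, so U is clopen.
  U = {x41, x42, x43}, X ∖ U = {x40, x44} — both open, so U is clopen.
  U = {x40, x42, x43, x44}, X ∖ U = {x41} — both open, so U is clopen.
  U = {x40, x41, x42, x43, x44}, X ∖ U = ∅ — both open, so U is clopen.
Nontrivial clopen(s) exist: e.g. {x41}. So (X, τ) is disconnected.
Compute connected components by grouping points that agree on all clopens:
  component: {x41}
  component: {x40, x44}
  component: {x42, x43}


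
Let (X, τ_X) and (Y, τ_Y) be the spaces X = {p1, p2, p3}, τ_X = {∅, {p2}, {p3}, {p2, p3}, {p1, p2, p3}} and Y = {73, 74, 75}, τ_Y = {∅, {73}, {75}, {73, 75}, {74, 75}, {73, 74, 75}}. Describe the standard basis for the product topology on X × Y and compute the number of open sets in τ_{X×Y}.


Basis B = {∅ × ∅, {p2} × {73}, {p2} × {75}, {p3} × {73}, {p3} × {75}, {p2} × {73, 75}, {p2, p3} × {73}, {p2} × {74, 75}, {p2, p3} × {75}, {p3} × {73, 75}, {p3} × {74, 75}, {p1, p2, p3} × {73}, {p1, p2, p3} × {75}, {p2} × {73, 74, 75}, {p3} × {73, 74, 75}, {p2, p3} × {73, 75}, {p2, p3} × {74, 75}, {p1, p2, p3} × {73, 75}, {p1, p2, p3} × {74, 75}, {p2, p3} × {73, 74, 75}, {p1, p2, p3} × {73, 74, 75}}; |τ_{X×Y}| = 70.

Enumerate products U × V with U ∈ τ_X, V ∈ τ_Y (deduplicated):
  ∅ × ∅ = {} (∅)
  {p2} × {73} = {(p2,73)}
  {p2} × {75} = {(p2,75)}
  {p3} × {73} = {(p3,73)}
  {p3} × {75} = {(p3,75)}
  {p2} × {73, 75} = {(p2,73), (p2,75)}
  {p2, p3} × {73} = {(p2,73), (p3,73)}
  {p2} × {74, 75} = {(p2,74), (p2,75)}
  {p2, p3} × {75} = {(p2,75), (p3,75)}
  {p3} × {73, 75} = {(p3,73), (p3,75)}
  {p3} × {74, 75} = {(p3,74), (p3,75)}
  {p1, p2, p3} × {73} = {(p1,73), (p2,73), (p3,73)}
  {p1, p2, p3} × {75} = {(p1,75), (p2,75), (p3,75)}
  {p2} × {73, 74, 75} = {(p2,73), (p2,74), (p2,75)}
  {p3} × {73, 74, 75} = {(p3,73), (p3,74), (p3,75)}
  {p2, p3} × {73, 75} = {(p2,73), (p2,75), (p3,73), (p3,75)}
  {p2, p3} × {74, 75} = {(p2,74), (p2,75), (p3,74), (p3,75)}
  {p1, p2, p3} × {73, 75} = {(p1,73), (p1,75), (p2,73), (p2,75), (p3,73), (p3,75)}
  {p1, p2, p3} × {74, 75} = {(p1,74), (p1,75), (p2,74), (p2,75), (p3,74), (p3,75)}
  {p2, p3} × {73, 74, 75} = {(p2,73), (p2,74), (p2,75), (p3,73), (p3,74), (p3,75)}
  {p1, p2, p3} × {73, 74, 75} = {(p1,73), (p1,74), (p1,75), (p2,73), (p2,74), (p2,75), (p3,73), (p3,74), (p3,75)}
These 21 distinct sets form the basis B.
Close under arbitrary unions to get τ_{X×Y}; counting gives |τ_{X×Y}| = 70.


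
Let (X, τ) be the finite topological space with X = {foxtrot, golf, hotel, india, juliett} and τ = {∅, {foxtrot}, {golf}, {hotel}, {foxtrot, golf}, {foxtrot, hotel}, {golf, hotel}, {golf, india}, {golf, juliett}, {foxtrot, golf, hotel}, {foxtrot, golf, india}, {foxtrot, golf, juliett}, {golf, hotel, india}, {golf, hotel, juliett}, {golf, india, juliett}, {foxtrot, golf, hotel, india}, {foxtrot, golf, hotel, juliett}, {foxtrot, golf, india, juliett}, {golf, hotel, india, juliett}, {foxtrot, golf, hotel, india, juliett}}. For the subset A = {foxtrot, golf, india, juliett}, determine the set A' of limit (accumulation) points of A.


A' = {india, juliett}

For each x ∈ X, list the open sets U ∈ τ with x ∈ U, then check whether U ∩ (A ∖ {x}) ≠ ∅ for every such U.
  x = foxtrot: open {foxtrot} ∋ x has {foxtrot} ∩ (A ∖ {foxtrot}) = ∅, so x is NOT a limit point.
  x = golf: open {golf} ∋ x has {golf} ∩ (A ∖ {golf}) = ∅, so x is NOT a limit point.
  x = hotel: open {hotel} ∋ x has {hotel} ∩ (A ∖ {hotel}) = ∅, so x is NOT a limit point.
  x = india: opens ∋ x are {golf, india}, {foxtrot, golf, india}, {golf, hotel, india}, {golf, india, juliett}, {foxtrot, golf, hotel, india}, {foxtrot, golf, india, juliett}, {golf, hotel, india, juliett}, {foxtrot, golf, hotel, india, juliett}; each meets A ∖ {india}, so x IS a limit point.
  x = juliett: opens ∋ x are {golf, juliett}, {foxtrot, golf, juliett}, {golf, hotel, juliett}, {golf, india, juliett}, {foxtrot, golf, hotel, juliett}, {foxtrot, golf, india, juliett}, {golf, hotel, india, juliett}, {foxtrot, golf, hotel, india, juliett}; each meets A ∖ {juliett}, so x IS a limit point.
Collecting: A' = {india, juliett}.


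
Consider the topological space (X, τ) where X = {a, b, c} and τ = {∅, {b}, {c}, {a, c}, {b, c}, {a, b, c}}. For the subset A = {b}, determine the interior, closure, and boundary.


int(A) = {b}, cl(A) = {b}, ∂A = ∅.

Closed sets in (X, τ) are complements of opens:
  closed(X, τ) = {∅, {a}, {b}, {a, b}, {a, c}, {a, b, c}}.
int(A) = ⋃ {U ∈ τ : U ⊆ A}. Opens contained in A: ∅, {b}.
Taking the union of these: int(A) = {b}.
cl(A) = ⋂ {C closed : A ⊆ C}. Closed sets containing A: {b}, {a, b}, {a, b, c}.
Intersecting these: cl(A) = {b}.
∂A = cl(A) ∖ int(A) = {b} ∖ {b} = ∅.


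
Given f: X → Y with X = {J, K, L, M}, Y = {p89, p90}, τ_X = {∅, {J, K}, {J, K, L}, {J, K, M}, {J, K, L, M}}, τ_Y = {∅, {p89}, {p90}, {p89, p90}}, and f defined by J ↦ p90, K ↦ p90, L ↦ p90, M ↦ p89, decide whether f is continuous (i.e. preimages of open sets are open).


f is NOT continuous.

Compute f^{-1}(U) for each U ∈ τ_Y:
  U = ∅: f^{-1}(U) = ∅ ∈ τ_X ✓.
  U = {p89}: f^{-1}(U) = {M} ∉ τ_X ✗.
  U = {p90}: f^{-1}(U) = {J, K, L} ∈ τ_X ✓.
  U = {p89, p90}: f^{-1}(U) = {J, K, L, M} ∈ τ_X ✓.
Found U = {p89} with f^{-1}(U) = {M} not in τ_X. Therefore f is NOT continuous.


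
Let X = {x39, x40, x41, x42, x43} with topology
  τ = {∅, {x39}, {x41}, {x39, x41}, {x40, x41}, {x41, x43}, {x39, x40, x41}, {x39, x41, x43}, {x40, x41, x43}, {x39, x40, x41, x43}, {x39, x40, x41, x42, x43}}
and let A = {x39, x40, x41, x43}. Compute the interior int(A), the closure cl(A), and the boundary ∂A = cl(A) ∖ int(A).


int(A) = {x39, x40, x41, x43}, cl(A) = {x39, x40, x41, x42, x43}, ∂A = {x42}.

Closed sets in (X, τ) are complements of opens:
  closed(X, τ) = {∅, {x42}, {x39, x42}, {x40, x42}, {x42, x43}, {x39, x40, x42}, {x39, x42, x43}, {x40, x42, x43}, {x39, x40, x42, x43}, {x40, x41, x42, x43}, {x39, x40, x41, x42, x43}}.
int(A) = ⋃ {U ∈ τ : U ⊆ A}. Opens contained in A: ∅, {x39}, {x41}, {x39, x41}, {x40, x41}, {x41, x43}, {x39, x40, x41}, {x39, x41, x43}, {x40, x41, x43}, {x39, x40, x41, x43}.
Taking the union of these: int(A) = {x39, x40, x41, x43}.
cl(A) = ⋂ {C closed : A ⊆ C}. Closed sets containing A: {x39, x40, x41, x42, x43}.
Intersecting these: cl(A) = {x39, x40, x41, x42, x43}.
∂A = cl(A) ∖ int(A) = {x39, x40, x41, x42, x43} ∖ {x39, x40, x41, x43} = {x42}.


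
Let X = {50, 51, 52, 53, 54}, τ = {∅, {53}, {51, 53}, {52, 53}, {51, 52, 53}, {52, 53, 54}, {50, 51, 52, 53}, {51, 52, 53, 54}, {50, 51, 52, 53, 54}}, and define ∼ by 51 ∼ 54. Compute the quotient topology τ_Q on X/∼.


X/∼ = {[50], [51=54], [52], [53]}; |τ_Q| = 5.

Equivalence classes: [50], [51=54], [52], [53].
Quotient map π: X → X/∼ sends 50 ↦ [50], 51 ↦ [51=54], 52 ↦ [52], 53 ↦ [53], 54 ↦ [51=54].
For each subset V ⊆ X/∼, compute π^{-1}(V) ⊆ X and check whether π^{-1}(V) ∈ τ. V is open in τ_Q iff π^{-1}(V) ∈ τ.
  V = {}: π^{-1}(V) = ∅ ∈ τ ✓.
  V = {[50]}: π^{-1}(V) = {50} ∉ τ ✗.
  V = {[51=54]}: π^{-1}(V) = {51, 54} ∉ τ ✗.
  V = {[50], [51=54]}: π^{-1}(V) = {50, 51, 54} ∉ τ ✗.
  V = {[52]}: π^{-1}(V) = {52} ∉ τ ✗.
  V = {[50], [52]}: π^{-1}(V) = {50, 52} ∉ τ ✗.
  V = {[51=54], [52]}: π^{-1}(V) = {51, 52, 54} ∉ τ ✗.
  V = {[50], [51=54], [52]}: π^{-1}(V) = {50, 51, 52, 54} ∉ τ ✗.
  V = {[53]}: π^{-1}(V) = {53} ∈ τ ✓.
  V = {[50], [53]}: π^{-1}(V) = {50, 53} ∉ τ ✗.
  V = {[51=54], [53]}: π^{-1}(V) = {51, 53, 54} ∉ τ ✗.
  V = {[50], [51=54], [53]}: π^{-1}(V) = {50, 51, 53, 54} ∉ τ ✗.
  V = {[52], [53]}: π^{-1}(V) = {52, 53} ∈ τ ✓.
  V = {[50], [52], [53]}: π^{-1}(V) = {50, 52, 53} ∉ τ ✗.
  V = {[51=54], [52], [53]}: π^{-1}(V) = {51, 52, 53, 54} ∈ τ ✓.
  V = {[50], [51=54], [52], [53]}: π^{-1}(V) = {50, 51, 52, 53, 54} ∈ τ ✓.
Open sets in the quotient: τ_Q = {{}, {[53]}, {[52], [53]}, {[51=54], [52], [53]}, {[50], [51=54], [52], [53]}} (5 elements).


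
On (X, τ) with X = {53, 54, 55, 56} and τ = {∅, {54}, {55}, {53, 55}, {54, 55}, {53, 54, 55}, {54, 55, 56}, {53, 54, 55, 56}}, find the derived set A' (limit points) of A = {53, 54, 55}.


A' = {53, 56}

For each x ∈ X, list the open sets U ∈ τ with x ∈ U, then check whether U ∩ (A ∖ {x}) ≠ ∅ for every such U.
  x = 53: opens ∋ x are {53, 55}, {53, 54, 55}, {53, 54, 55, 56}; each meets A ∖ {53}, so x IS a limit point.
  x = 54: open {54} ∋ x has {54} ∩ (A ∖ {54}) = ∅, so x is NOT a limit point.
  x = 55: open {55} ∋ x has {55} ∩ (A ∖ {55}) = ∅, so x is NOT a limit point.
  x = 56: opens ∋ x are {54, 55, 56}, {53, 54, 55, 56}; each meets A ∖ {56}, so x IS a limit point.
Collecting: A' = {53, 56}.


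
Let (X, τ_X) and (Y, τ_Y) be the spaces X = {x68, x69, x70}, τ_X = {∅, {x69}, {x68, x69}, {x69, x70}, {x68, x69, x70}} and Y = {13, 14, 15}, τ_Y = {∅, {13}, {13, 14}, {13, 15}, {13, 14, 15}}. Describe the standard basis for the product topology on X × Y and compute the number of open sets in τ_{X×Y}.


Basis B = {∅ × ∅, {x69} × {13}, {x68, x69} × {13}, {x69} × {13, 14}, {x69} × {13, 15}, {x69, x70} × {13}, {x68, x69, x70} × {13}, {x69} × {13, 14, 15}, {x68, x69} × {13, 14}, {x68, x69} × {13, 15}, {x69, x70} × {13, 14}, {x69, x70} × {13, 15}, {x68, x69} × {13, 14, 15}, {x68, x69, x70} × {13, 14}, {x68, x69, x70} × {13, 15}, {x69, x70} × {13, 14, 15}, {x68, x69, x70} × {13, 14, 15}}; |τ_{X×Y}| = 48.

Enumerate products U × V with U ∈ τ_X, V ∈ τ_Y (deduplicated):
  ∅ × ∅ = {} (∅)
  {x69} × {13} = {(x69,13)}
  {x68, x69} × {13} = {(x68,13), (x69,13)}
  {x69} × {13, 14} = {(x69,13), (x69,14)}
  {x69} × {13, 15} = {(x69,13), (x69,15)}
  {x69, x70} × {13} = {(x69,13), (x70,13)}
  {x68, x69, x70} × {13} = {(x68,13), (x69,13), (x70,13)}
  {x69} × {13, 14, 15} = {(x69,13), (x69,14), (x69,15)}
  {x68, x69} × {13, 14} = {(x68,13), (x68,14), (x69,13), (x69,14)}
  {x68, x69} × {13, 15} = {(x68,13), (x68,15), (x69,13), (x69,15)}
  {x69, x70} × {13, 14} = {(x69,13), (x69,14), (x70,13), (x70,14)}
  {x69, x70} × {13, 15} = {(x69,13), (x69,15), (x70,13), (x70,15)}
  {x68, x69} × {13, 14, 15} = {(x68,13), (x68,14), (x68,15), (x69,13), (x69,14), (x69,15)}
  {x68, x69, x70} × {13, 14} = {(x68,13), (x68,14), (x69,13), (x69,14), (x70,13), (x70,14)}
  {x68, x69, x70} × {13, 15} = {(x68,13), (x68,15), (x69,13), (x69,15), (x70,13), (x70,15)}
  {x69, x70} × {13, 14, 15} = {(x69,13), (x69,14), (x69,15), (x70,13), (x70,14), (x70,15)}
  {x68, x69, x70} × {13, 14, 15} = {(x68,13), (x68,14), (x68,15), (x69,13), (x69,14), (x69,15), (x70,13), (x70,14), (x70,15)}
These 17 distinct sets form the basis B.
Close under arbitrary unions to get τ_{X×Y}; counting gives |τ_{X×Y}| = 48.


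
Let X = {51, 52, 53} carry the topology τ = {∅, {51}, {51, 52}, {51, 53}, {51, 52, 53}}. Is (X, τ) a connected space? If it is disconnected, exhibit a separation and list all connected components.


(X, τ) is connected.

Find clopen sets (U ∈ τ with X ∖ U ∈ τ):
  U = ∅, X ∖ U = {51, 52, 53} — both open, so U is clopen.
  U = {51, 52, 53}, X ∖ U = ∅ — both open, so U is clopen.
Only trivial clopens (∅ and X) exist, so (X, τ) is connected.
Compute connected components by grouping points that agree on all clopens:
  component: {51, 52, 53}


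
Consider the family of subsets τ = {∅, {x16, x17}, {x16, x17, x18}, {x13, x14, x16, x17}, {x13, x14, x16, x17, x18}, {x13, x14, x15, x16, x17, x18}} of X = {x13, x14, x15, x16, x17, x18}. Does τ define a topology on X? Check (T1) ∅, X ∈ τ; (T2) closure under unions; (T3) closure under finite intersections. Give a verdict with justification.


τ IS a topology on X.

Axiom (T1): ∅ ∈ τ? Yes; X ∈ τ? Yes.
Axiom (T2/T3): check pairwise unions and intersections of members of τ.
All pairwise intersections and unions checked — each lies in τ. Therefore τ satisfies (T1), (T2), (T3): it IS a topology on X.


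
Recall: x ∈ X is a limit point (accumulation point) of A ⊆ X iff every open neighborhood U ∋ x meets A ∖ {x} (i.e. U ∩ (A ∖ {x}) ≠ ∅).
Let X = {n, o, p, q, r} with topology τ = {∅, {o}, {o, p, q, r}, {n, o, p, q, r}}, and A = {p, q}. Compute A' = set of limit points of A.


A' = {n, p, q, r}

For each x ∈ X, list the open sets U ∈ τ with x ∈ U, then check whether U ∩ (A ∖ {x}) ≠ ∅ for every such U.
  x = n: opens ∋ x are {n, o, p, q, r}; each meets A ∖ {n}, so x IS a limit point.
  x = o: open {o} ∋ x has {o} ∩ (A ∖ {o}) = ∅, so x is NOT a limit point.
  x = p: opens ∋ x are {o, p, q, r}, {n, o, p, q, r}; each meets A ∖ {p}, so x IS a limit point.
  x = q: opens ∋ x are {o, p, q, r}, {n, o, p, q, r}; each meets A ∖ {q}, so x IS a limit point.
  x = r: opens ∋ x are {o, p, q, r}, {n, o, p, q, r}; each meets A ∖ {r}, so x IS a limit point.
Collecting: A' = {n, p, q, r}.


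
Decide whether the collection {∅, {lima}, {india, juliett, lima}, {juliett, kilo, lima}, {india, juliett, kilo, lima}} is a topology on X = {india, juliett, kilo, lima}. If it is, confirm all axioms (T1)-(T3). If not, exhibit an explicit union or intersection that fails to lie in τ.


τ is NOT a topology on X.

Axiom (T1): ∅ ∈ τ? Yes; X ∈ τ? Yes.
Axiom (T2/T3): check pairwise unions and intersections of members of τ.
Counterexample for (T3): {india, juliett, lima} ∩ {juliett, kilo, lima} = {juliett, lima} ∉ τ. Therefore τ is NOT a topology.


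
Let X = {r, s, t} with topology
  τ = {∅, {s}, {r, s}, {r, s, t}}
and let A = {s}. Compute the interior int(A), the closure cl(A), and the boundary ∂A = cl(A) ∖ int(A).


int(A) = {s}, cl(A) = {r, s, t}, ∂A = {r, t}.

Closed sets in (X, τ) are complements of opens:
  closed(X, τ) = {∅, {t}, {r, t}, {r, s, t}}.
int(A) = ⋃ {U ∈ τ : U ⊆ A}. Opens contained in A: ∅, {s}.
Taking the union of these: int(A) = {s}.
cl(A) = ⋂ {C closed : A ⊆ C}. Closed sets containing A: {r, s, t}.
Intersecting these: cl(A) = {r, s, t}.
∂A = cl(A) ∖ int(A) = {r, s, t} ∖ {s} = {r, t}.


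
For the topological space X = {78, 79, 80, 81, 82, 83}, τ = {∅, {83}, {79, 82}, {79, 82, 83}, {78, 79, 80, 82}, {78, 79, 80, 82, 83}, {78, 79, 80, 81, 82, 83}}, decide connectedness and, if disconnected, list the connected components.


(X, τ) is connected.

Find clopen sets (U ∈ τ with X ∖ U ∈ τ):
  U = ∅, X ∖ U = {78, 79, 80, 81, 82, 83} — both open, so U is clopen.
  U = {78, 79, 80, 81, 82, 83}, X ∖ U = ∅ — both open, so U is clopen.
Only trivial clopens (∅ and X) exist, so (X, τ) is connected.
Compute connected components by grouping points that agree on all clopens:
  component: {78, 79, 80, 81, 82, 83}


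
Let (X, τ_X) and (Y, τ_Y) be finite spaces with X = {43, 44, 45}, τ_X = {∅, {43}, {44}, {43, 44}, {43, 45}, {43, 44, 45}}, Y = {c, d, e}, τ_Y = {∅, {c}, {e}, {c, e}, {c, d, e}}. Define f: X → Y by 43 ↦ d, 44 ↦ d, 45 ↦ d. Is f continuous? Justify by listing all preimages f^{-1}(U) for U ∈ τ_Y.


f IS continuous.

Compute f^{-1}(U) for each U ∈ τ_Y:
  U = ∅: f^{-1}(U) = ∅ ∈ τ_X ✓.
  U = {c}: f^{-1}(U) = ∅ ∈ τ_X ✓.
  U = {e}: f^{-1}(U) = ∅ ∈ τ_X ✓.
  U = {c, e}: f^{-1}(U) = ∅ ∈ τ_X ✓.
  U = {c, d, e}: f^{-1}(U) = {43, 44, 45} ∈ τ_X ✓.
Every preimage lies in τ_X, so f IS continuous.


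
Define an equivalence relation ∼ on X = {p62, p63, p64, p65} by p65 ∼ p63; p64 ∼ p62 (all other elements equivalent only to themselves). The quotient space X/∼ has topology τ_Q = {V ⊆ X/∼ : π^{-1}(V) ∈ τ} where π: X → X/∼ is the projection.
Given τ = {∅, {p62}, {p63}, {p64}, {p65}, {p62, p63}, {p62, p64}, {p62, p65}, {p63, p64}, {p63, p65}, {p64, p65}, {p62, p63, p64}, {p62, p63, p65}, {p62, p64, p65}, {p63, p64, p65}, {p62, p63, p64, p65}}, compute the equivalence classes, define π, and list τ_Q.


X/∼ = {[p62=p64], [p63=p65]}; |τ_Q| = 4.

Equivalence classes: [p62=p64], [p63=p65].
Quotient map π: X → X/∼ sends p62 ↦ [p62=p64], p63 ↦ [p63=p65], p64 ↦ [p62=p64], p65 ↦ [p63=p65].
For each subset V ⊆ X/∼, compute π^{-1}(V) ⊆ X and check whether π^{-1}(V) ∈ τ. V is open in τ_Q iff π^{-1}(V) ∈ τ.
  V = {}: π^{-1}(V) = ∅ ∈ τ ✓.
  V = {[p62=p64]}: π^{-1}(V) = {p62, p64} ∈ τ ✓.
  V = {[p63=p65]}: π^{-1}(V) = {p63, p65} ∈ τ ✓.
  V = {[p62=p64], [p63=p65]}: π^{-1}(V) = {p62, p63, p64, p65} ∈ τ ✓.
Open sets in the quotient: τ_Q = {{}, {[p62=p64]}, {[p63=p65]}, {[p62=p64], [p63=p65]}} (4 elements).


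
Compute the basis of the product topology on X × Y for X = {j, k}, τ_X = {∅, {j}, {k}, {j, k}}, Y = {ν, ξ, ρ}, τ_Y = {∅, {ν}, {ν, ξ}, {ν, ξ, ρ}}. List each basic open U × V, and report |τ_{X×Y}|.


Basis B = {∅ × ∅, {j} × {ν}, {k} × {ν}, {j} × {ν, ξ}, {j, k} × {ν}, {k} × {ν, ξ}, {j} × {ν, ξ, ρ}, {k} × {ν, ξ, ρ}, {j, k} × {ν, ξ}, {j, k} × {ν, ξ, ρ}}; |τ_{X×Y}| = 16.

Enumerate products U × V with U ∈ τ_X, V ∈ τ_Y (deduplicated):
  ∅ × ∅ = {} (∅)
  {j} × {ν} = {(j,ν)}
  {k} × {ν} = {(k,ν)}
  {j} × {ν, ξ} = {(j,ν), (j,ξ)}
  {j, k} × {ν} = {(j,ν), (k,ν)}
  {k} × {ν, ξ} = {(k,ν), (k,ξ)}
  {j} × {ν, ξ, ρ} = {(j,ν), (j,ξ), (j,ρ)}
  {k} × {ν, ξ, ρ} = {(k,ν), (k,ξ), (k,ρ)}
  {j, k} × {ν, ξ} = {(j,ν), (j,ξ), (k,ν), (k,ξ)}
  {j, k} × {ν, ξ, ρ} = {(j,ν), (j,ξ), (j,ρ), (k,ν), (k,ξ), (k,ρ)}
These 10 distinct sets form the basis B.
Close under arbitrary unions to get τ_{X×Y}; counting gives |τ_{X×Y}| = 16.


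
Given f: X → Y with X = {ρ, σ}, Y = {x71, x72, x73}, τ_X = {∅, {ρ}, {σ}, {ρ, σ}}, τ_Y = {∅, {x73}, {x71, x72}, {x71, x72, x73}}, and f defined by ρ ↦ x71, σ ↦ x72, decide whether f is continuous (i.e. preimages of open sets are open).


f IS continuous.

Compute f^{-1}(U) for each U ∈ τ_Y:
  U = ∅: f^{-1}(U) = ∅ ∈ τ_X ✓.
  U = {x73}: f^{-1}(U) = ∅ ∈ τ_X ✓.
  U = {x71, x72}: f^{-1}(U) = {ρ, σ} ∈ τ_X ✓.
  U = {x71, x72, x73}: f^{-1}(U) = {ρ, σ} ∈ τ_X ✓.
Every preimage lies in τ_X, so f IS continuous.


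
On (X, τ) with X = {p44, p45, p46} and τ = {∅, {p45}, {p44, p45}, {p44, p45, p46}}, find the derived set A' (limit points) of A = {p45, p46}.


A' = {p44, p46}

For each x ∈ X, list the open sets U ∈ τ with x ∈ U, then check whether U ∩ (A ∖ {x}) ≠ ∅ for every such U.
  x = p44: opens ∋ x are {p44, p45}, {p44, p45, p46}; each meets A ∖ {p44}, so x IS a limit point.
  x = p45: open {p45} ∋ x has {p45} ∩ (A ∖ {p45}) = ∅, so x is NOT a limit point.
  x = p46: opens ∋ x are {p44, p45, p46}; each meets A ∖ {p46}, so x IS a limit point.
Collecting: A' = {p44, p46}.


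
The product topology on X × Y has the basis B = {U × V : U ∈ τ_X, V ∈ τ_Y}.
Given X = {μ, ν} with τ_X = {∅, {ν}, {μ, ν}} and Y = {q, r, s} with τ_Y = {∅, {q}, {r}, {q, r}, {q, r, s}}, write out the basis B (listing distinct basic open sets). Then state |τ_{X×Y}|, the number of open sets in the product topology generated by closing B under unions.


Basis B = {∅ × ∅, {ν} × {q}, {ν} × {r}, {μ, ν} × {q}, {μ, ν} × {r}, {ν} × {q, r}, {ν} × {q, r, s}, {μ, ν} × {q, r}, {μ, ν} × {q, r, s}}; |τ_{X×Y}| = 14.

Enumerate products U × V with U ∈ τ_X, V ∈ τ_Y (deduplicated):
  ∅ × ∅ = {} (∅)
  {ν} × {q} = {(ν,q)}
  {ν} × {r} = {(ν,r)}
  {μ, ν} × {q} = {(μ,q), (ν,q)}
  {μ, ν} × {r} = {(μ,r), (ν,r)}
  {ν} × {q, r} = {(ν,q), (ν,r)}
  {ν} × {q, r, s} = {(ν,q), (ν,r), (ν,s)}
  {μ, ν} × {q, r} = {(μ,q), (μ,r), (ν,q), (ν,r)}
  {μ, ν} × {q, r, s} = {(μ,q), (μ,r), (μ,s), (ν,q), (ν,r), (ν,s)}
These 9 distinct sets form the basis B.
Close under arbitrary unions to get τ_{X×Y}; counting gives |τ_{X×Y}| = 14.


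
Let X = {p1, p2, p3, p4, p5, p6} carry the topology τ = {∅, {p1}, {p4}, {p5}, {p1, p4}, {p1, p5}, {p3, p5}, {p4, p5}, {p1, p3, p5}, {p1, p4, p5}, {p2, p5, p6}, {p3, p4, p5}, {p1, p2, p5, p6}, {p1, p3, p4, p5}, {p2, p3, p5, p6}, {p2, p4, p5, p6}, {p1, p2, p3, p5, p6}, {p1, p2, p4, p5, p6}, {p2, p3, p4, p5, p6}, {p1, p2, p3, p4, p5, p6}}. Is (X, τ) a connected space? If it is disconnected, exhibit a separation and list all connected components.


(X, τ) is disconnected; components = [{p1}, {p4}, {p2, p3, p5, p6}].

Find clopen sets (U ∈ τ with X ∖ U ∈ τ):
  U = ∅, X ∖ U = {p1, p2, p3, p4, p5, p6} — both open, so U is clopen.
  U = {p1}, X ∖ U = {p2, p3, p4, p5, p6} — both open, so U is clopen.
  U = {p4}, X ∖ U = {p1, p2, p3, p5, p6} — both open, so U is clopen.
  U = {p1, p4}, X ∖ U = {p2, p3, p5, p6} — both open, so U is clopen.
  U = {p2, p3, p5, p6}, X ∖ U = {p1, p4} — both open, so U is clopen.
  U = {p1, p2, p3, p5, p6}, X ∖ U = {p4} — both open, so U is clopen.
  U = {p2, p3, p4, p5, p6}, X ∖ U = {p1} — both open, so U is clopen.
  U = {p1, p2, p3, p4, p5, p6}, X ∖ U = ∅ — both open, so U is clopen.
Nontrivial clopen(s) exist: e.g. {p2, p3, p4, p5, p6}. So (X, τ) is disconnected.
Compute connected components by grouping points that agree on all clopens:
  component: {p1}
  component: {p4}
  component: {p2, p3, p5, p6}


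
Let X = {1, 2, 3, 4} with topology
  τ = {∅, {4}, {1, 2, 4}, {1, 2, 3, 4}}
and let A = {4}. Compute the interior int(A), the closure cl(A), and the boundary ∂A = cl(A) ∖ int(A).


int(A) = {4}, cl(A) = {1, 2, 3, 4}, ∂A = {1, 2, 3}.

Closed sets in (X, τ) are complements of opens:
  closed(X, τ) = {∅, {3}, {1, 2, 3}, {1, 2, 3, 4}}.
int(A) = ⋃ {U ∈ τ : U ⊆ A}. Opens contained in A: ∅, {4}.
Taking the union of these: int(A) = {4}.
cl(A) = ⋂ {C closed : A ⊆ C}. Closed sets containing A: {1, 2, 3, 4}.
Intersecting these: cl(A) = {1, 2, 3, 4}.
∂A = cl(A) ∖ int(A) = {1, 2, 3, 4} ∖ {4} = {1, 2, 3}.


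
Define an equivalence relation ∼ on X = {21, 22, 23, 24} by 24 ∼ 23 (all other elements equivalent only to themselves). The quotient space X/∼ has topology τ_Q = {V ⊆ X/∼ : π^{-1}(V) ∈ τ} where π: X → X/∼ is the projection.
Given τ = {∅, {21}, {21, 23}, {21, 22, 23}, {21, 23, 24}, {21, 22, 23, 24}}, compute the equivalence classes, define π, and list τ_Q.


X/∼ = {[21], [22], [23=24]}; |τ_Q| = 4.

Equivalence classes: [21], [22], [23=24].
Quotient map π: X → X/∼ sends 21 ↦ [21], 22 ↦ [22], 23 ↦ [23=24], 24 ↦ [23=24].
For each subset V ⊆ X/∼, compute π^{-1}(V) ⊆ X and check whether π^{-1}(V) ∈ τ. V is open in τ_Q iff π^{-1}(V) ∈ τ.
  V = {}: π^{-1}(V) = ∅ ∈ τ ✓.
  V = {[21]}: π^{-1}(V) = {21} ∈ τ ✓.
  V = {[22]}: π^{-1}(V) = {22} ∉ τ ✗.
  V = {[21], [22]}: π^{-1}(V) = {21, 22} ∉ τ ✗.
  V = {[23=24]}: π^{-1}(V) = {23, 24} ∉ τ ✗.
  V = {[21], [23=24]}: π^{-1}(V) = {21, 23, 24} ∈ τ ✓.
  V = {[22], [23=24]}: π^{-1}(V) = {22, 23, 24} ∉ τ ✗.
  V = {[21], [22], [23=24]}: π^{-1}(V) = {21, 22, 23, 24} ∈ τ ✓.
Open sets in the quotient: τ_Q = {{}, {[21]}, {[21], [23=24]}, {[21], [22], [23=24]}} (4 elements).


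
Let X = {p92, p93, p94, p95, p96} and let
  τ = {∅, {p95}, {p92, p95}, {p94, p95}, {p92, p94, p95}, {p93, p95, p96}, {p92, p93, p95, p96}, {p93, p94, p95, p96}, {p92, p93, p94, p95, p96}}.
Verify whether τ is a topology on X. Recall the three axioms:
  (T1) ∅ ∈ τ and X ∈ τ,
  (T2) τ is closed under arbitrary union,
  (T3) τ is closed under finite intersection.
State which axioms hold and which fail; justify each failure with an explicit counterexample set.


τ IS a topology on X.

Axiom (T1): ∅ ∈ τ? Yes; X ∈ τ? Yes.
Axiom (T2/T3): check pairwise unions and intersections of members of τ.
All pairwise intersections and unions checked — each lies in τ. Therefore τ satisfies (T1), (T2), (T3): it IS a topology on X.


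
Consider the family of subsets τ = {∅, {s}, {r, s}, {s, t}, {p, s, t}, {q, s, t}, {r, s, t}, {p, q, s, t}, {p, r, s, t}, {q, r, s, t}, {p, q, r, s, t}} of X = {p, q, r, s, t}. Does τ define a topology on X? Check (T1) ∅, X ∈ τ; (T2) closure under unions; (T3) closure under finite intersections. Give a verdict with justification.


τ IS a topology on X.

Axiom (T1): ∅ ∈ τ? Yes; X ∈ τ? Yes.
Axiom (T2/T3): check pairwise unions and intersections of members of τ.
All pairwise intersections and unions checked — each lies in τ. Therefore τ satisfies (T1), (T2), (T3): it IS a topology on X.


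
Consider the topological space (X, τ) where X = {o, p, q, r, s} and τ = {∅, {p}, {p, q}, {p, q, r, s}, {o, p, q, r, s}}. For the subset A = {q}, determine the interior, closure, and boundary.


int(A) = ∅, cl(A) = {o, q, r, s}, ∂A = {o, q, r, s}.

Closed sets in (X, τ) are complements of opens:
  closed(X, τ) = {∅, {o}, {o, r, s}, {o, q, r, s}, {o, p, q, r, s}}.
int(A) = ⋃ {U ∈ τ : U ⊆ A}. Opens contained in A: ∅.
Taking the union of these: int(A) = ∅.
cl(A) = ⋂ {C closed : A ⊆ C}. Closed sets containing A: {o, q, r, s}, {o, p, q, r, s}.
Intersecting these: cl(A) = {o, q, r, s}.
∂A = cl(A) ∖ int(A) = {o, q, r, s} ∖ ∅ = {o, q, r, s}.


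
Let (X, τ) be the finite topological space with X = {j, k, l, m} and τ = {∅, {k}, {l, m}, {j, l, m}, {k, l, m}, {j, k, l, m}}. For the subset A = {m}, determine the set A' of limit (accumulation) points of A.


A' = {j, l}

For each x ∈ X, list the open sets U ∈ τ with x ∈ U, then check whether U ∩ (A ∖ {x}) ≠ ∅ for every such U.
  x = j: opens ∋ x are {j, l, m}, {j, k, l, m}; each meets A ∖ {j}, so x IS a limit point.
  x = k: open {k} ∋ x has {k} ∩ (A ∖ {k}) = ∅, so x is NOT a limit point.
  x = l: opens ∋ x are {l, m}, {j, l, m}, {k, l, m}, {j, k, l, m}; each meets A ∖ {l}, so x IS a limit point.
  x = m: open {l, m} ∋ x has {l, m} ∩ (A ∖ {m}) = ∅, so x is NOT a limit point.
Collecting: A' = {j, l}.


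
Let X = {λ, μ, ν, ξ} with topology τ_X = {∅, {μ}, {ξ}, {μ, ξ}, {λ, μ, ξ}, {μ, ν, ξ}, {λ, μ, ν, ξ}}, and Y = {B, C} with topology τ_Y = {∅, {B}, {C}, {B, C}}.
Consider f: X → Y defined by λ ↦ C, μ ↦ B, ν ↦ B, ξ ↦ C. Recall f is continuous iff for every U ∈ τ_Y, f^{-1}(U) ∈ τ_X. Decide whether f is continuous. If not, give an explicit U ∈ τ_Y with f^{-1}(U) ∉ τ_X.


f is NOT continuous.

Compute f^{-1}(U) for each U ∈ τ_Y:
  U = ∅: f^{-1}(U) = ∅ ∈ τ_X ✓.
  U = {B}: f^{-1}(U) = {μ, ν} ∉ τ_X ✗.
  U = {C}: f^{-1}(U) = {λ, ξ} ∉ τ_X ✗.
  U = {B, C}: f^{-1}(U) = {λ, μ, ν, ξ} ∈ τ_X ✓.
Found U = {B} with f^{-1}(U) = {μ, ν} not in τ_X. Therefore f is NOT continuous.


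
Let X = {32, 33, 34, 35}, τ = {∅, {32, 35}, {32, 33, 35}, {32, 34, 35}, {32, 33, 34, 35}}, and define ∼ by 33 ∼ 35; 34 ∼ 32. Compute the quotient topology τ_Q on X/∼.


X/∼ = {[32=34], [33=35]}; |τ_Q| = 2.

Equivalence classes: [32=34], [33=35].
Quotient map π: X → X/∼ sends 32 ↦ [32=34], 33 ↦ [33=35], 34 ↦ [32=34], 35 ↦ [33=35].
For each subset V ⊆ X/∼, compute π^{-1}(V) ⊆ X and check whether π^{-1}(V) ∈ τ. V is open in τ_Q iff π^{-1}(V) ∈ τ.
  V = {}: π^{-1}(V) = ∅ ∈ τ ✓.
  V = {[32=34]}: π^{-1}(V) = {32, 34} ∉ τ ✗.
  V = {[33=35]}: π^{-1}(V) = {33, 35} ∉ τ ✗.
  V = {[32=34], [33=35]}: π^{-1}(V) = {32, 33, 34, 35} ∈ τ ✓.
Open sets in the quotient: τ_Q = {{}, {[32=34], [33=35]}} (2 elements).


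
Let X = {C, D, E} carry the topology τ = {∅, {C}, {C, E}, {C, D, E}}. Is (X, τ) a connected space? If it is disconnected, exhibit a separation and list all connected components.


(X, τ) is connected.

Find clopen sets (U ∈ τ with X ∖ U ∈ τ):
  U = ∅, X ∖ U = {C, D, E} — both open, so U is clopen.
  U = {C, D, E}, X ∖ U = ∅ — both open, so U is clopen.
Only trivial clopens (∅ and X) exist, so (X, τ) is connected.
Compute connected components by grouping points that agree on all clopens:
  component: {C, D, E}


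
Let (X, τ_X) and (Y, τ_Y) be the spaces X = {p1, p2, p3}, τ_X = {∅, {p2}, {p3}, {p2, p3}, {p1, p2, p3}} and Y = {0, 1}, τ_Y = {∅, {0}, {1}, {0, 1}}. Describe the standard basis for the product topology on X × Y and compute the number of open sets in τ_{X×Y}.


Basis B = {∅ × ∅, {p2} × {0}, {p2} × {1}, {p3} × {0}, {p3} × {1}, {p2} × {0, 1}, {p2, p3} × {0}, {p2, p3} × {1}, {p3} × {0, 1}, {p1, p2, p3} × {0}, {p1, p2, p3} × {1}, {p2, p3} × {0, 1}, {p1, p2, p3} × {0, 1}}; |τ_{X×Y}| = 25.

Enumerate products U × V with U ∈ τ_X, V ∈ τ_Y (deduplicated):
  ∅ × ∅ = {} (∅)
  {p2} × {0} = {(p2,0)}
  {p2} × {1} = {(p2,1)}
  {p3} × {0} = {(p3,0)}
  {p3} × {1} = {(p3,1)}
  {p2} × {0, 1} = {(p2,0), (p2,1)}
  {p2, p3} × {0} = {(p2,0), (p3,0)}
  {p2, p3} × {1} = {(p2,1), (p3,1)}
  {p3} × {0, 1} = {(p3,0), (p3,1)}
  {p1, p2, p3} × {0} = {(p1,0), (p2,0), (p3,0)}
  {p1, p2, p3} × {1} = {(p1,1), (p2,1), (p3,1)}
  {p2, p3} × {0, 1} = {(p2,0), (p2,1), (p3,0), (p3,1)}
  {p1, p2, p3} × {0, 1} = {(p1,0), (p1,1), (p2,0), (p2,1), (p3,0), (p3,1)}
These 13 distinct sets form the basis B.
Close under arbitrary unions to get τ_{X×Y}; counting gives |τ_{X×Y}| = 25.


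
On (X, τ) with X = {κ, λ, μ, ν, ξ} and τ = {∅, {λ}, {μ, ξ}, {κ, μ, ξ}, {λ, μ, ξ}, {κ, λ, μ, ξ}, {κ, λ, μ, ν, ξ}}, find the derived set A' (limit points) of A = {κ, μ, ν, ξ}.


A' = {κ, μ, ν, ξ}

For each x ∈ X, list the open sets U ∈ τ with x ∈ U, then check whether U ∩ (A ∖ {x}) ≠ ∅ for every such U.
  x = κ: opens ∋ x are {κ, μ, ξ}, {κ, λ, μ, ξ}, {κ, λ, μ, ν, ξ}; each meets A ∖ {κ}, so x IS a limit point.
  x = λ: open {λ} ∋ x has {λ} ∩ (A ∖ {λ}) = ∅, so x is NOT a limit point.
  x = μ: opens ∋ x are {μ, ξ}, {κ, μ, ξ}, {λ, μ, ξ}, {κ, λ, μ, ξ}, {κ, λ, μ, ν, ξ}; each meets A ∖ {μ}, so x IS a limit point.
  x = ν: opens ∋ x are {κ, λ, μ, ν, ξ}; each meets A ∖ {ν}, so x IS a limit point.
  x = ξ: opens ∋ x are {μ, ξ}, {κ, μ, ξ}, {λ, μ, ξ}, {κ, λ, μ, ξ}, {κ, λ, μ, ν, ξ}; each meets A ∖ {ξ}, so x IS a limit point.
Collecting: A' = {κ, μ, ν, ξ}.


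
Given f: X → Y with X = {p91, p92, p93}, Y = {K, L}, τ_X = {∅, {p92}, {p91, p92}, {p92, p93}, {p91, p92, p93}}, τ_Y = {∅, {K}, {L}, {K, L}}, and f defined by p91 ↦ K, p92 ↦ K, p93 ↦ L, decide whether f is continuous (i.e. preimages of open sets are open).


f is NOT continuous.

Compute f^{-1}(U) for each U ∈ τ_Y:
  U = ∅: f^{-1}(U) = ∅ ∈ τ_X ✓.
  U = {K}: f^{-1}(U) = {p91, p92} ∈ τ_X ✓.
  U = {L}: f^{-1}(U) = {p93} ∉ τ_X ✗.
  U = {K, L}: f^{-1}(U) = {p91, p92, p93} ∈ τ_X ✓.
Found U = {L} with f^{-1}(U) = {p93} not in τ_X. Therefore f is NOT continuous.


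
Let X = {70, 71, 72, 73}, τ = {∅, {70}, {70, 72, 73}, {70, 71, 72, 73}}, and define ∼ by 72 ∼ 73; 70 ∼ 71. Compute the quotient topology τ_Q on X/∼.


X/∼ = {[70=71], [72=73]}; |τ_Q| = 2.

Equivalence classes: [70=71], [72=73].
Quotient map π: X → X/∼ sends 70 ↦ [70=71], 71 ↦ [70=71], 72 ↦ [72=73], 73 ↦ [72=73].
For each subset V ⊆ X/∼, compute π^{-1}(V) ⊆ X and check whether π^{-1}(V) ∈ τ. V is open in τ_Q iff π^{-1}(V) ∈ τ.
  V = {}: π^{-1}(V) = ∅ ∈ τ ✓.
  V = {[70=71]}: π^{-1}(V) = {70, 71} ∉ τ ✗.
  V = {[72=73]}: π^{-1}(V) = {72, 73} ∉ τ ✗.
  V = {[70=71], [72=73]}: π^{-1}(V) = {70, 71, 72, 73} ∈ τ ✓.
Open sets in the quotient: τ_Q = {{}, {[70=71], [72=73]}} (2 elements).


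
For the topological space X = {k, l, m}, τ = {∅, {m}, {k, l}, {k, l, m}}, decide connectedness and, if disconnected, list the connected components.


(X, τ) is disconnected; components = [{m}, {k, l}].

Find clopen sets (U ∈ τ with X ∖ U ∈ τ):
  U = ∅, X ∖ U = {k, l, m} — both open, so U is clopen.
  U = {m}, X ∖ U = {k, l} — both open, so U is clopen.
  U = {k, l}, X ∖ U = {m} — both open, so U is clopen.
  U = {k, l, m}, X ∖ U = ∅ — both open, so U is clopen.
Nontrivial clopen(s) exist: e.g. {k, l}. So (X, τ) is disconnected.
Compute connected components by grouping points that agree on all clopens:
  component: {m}
  component: {k, l}


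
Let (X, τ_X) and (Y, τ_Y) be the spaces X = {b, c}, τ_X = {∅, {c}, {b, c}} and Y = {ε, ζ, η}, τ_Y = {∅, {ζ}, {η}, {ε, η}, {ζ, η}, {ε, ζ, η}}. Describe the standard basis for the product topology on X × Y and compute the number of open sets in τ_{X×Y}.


Basis B = {∅ × ∅, {c} × {ζ}, {c} × {η}, {b, c} × {ζ}, {b, c} × {η}, {c} × {ε, η}, {c} × {ζ, η}, {c} × {ε, ζ, η}, {b, c} × {ε, η}, {b, c} × {ζ, η}, {b, c} × {ε, ζ, η}}; |τ_{X×Y}| = 18.

Enumerate products U × V with U ∈ τ_X, V ∈ τ_Y (deduplicated):
  ∅ × ∅ = {} (∅)
  {c} × {ζ} = {(c,ζ)}
  {c} × {η} = {(c,η)}
  {b, c} × {ζ} = {(b,ζ), (c,ζ)}
  {b, c} × {η} = {(b,η), (c,η)}
  {c} × {ε, η} = {(c,ε), (c,η)}
  {c} × {ζ, η} = {(c,ζ), (c,η)}
  {c} × {ε, ζ, η} = {(c,ε), (c,ζ), (c,η)}
  {b, c} × {ε, η} = {(b,ε), (b,η), (c,ε), (c,η)}
  {b, c} × {ζ, η} = {(b,ζ), (b,η), (c,ζ), (c,η)}
  {b, c} × {ε, ζ, η} = {(b,ε), (b,ζ), (b,η), (c,ε), (c,ζ), (c,η)}
These 11 distinct sets form the basis B.
Close under arbitrary unions to get τ_{X×Y}; counting gives |τ_{X×Y}| = 18.


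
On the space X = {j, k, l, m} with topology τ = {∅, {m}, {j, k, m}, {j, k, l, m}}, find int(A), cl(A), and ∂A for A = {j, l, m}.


int(A) = {m}, cl(A) = {j, k, l, m}, ∂A = {j, k, l}.

Closed sets in (X, τ) are complements of opens:
  closed(X, τ) = {∅, {l}, {j, k, l}, {j, k, l, m}}.
int(A) = ⋃ {U ∈ τ : U ⊆ A}. Opens contained in A: ∅, {m}.
Taking the union of these: int(A) = {m}.
cl(A) = ⋂ {C closed : A ⊆ C}. Closed sets containing A: {j, k, l, m}.
Intersecting these: cl(A) = {j, k, l, m}.
∂A = cl(A) ∖ int(A) = {j, k, l, m} ∖ {m} = {j, k, l}.


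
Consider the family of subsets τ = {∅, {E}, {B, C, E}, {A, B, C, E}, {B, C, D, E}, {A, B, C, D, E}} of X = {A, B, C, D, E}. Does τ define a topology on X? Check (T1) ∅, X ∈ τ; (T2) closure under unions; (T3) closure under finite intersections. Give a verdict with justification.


τ IS a topology on X.

Axiom (T1): ∅ ∈ τ? Yes; X ∈ τ? Yes.
Axiom (T2/T3): check pairwise unions and intersections of members of τ.
All pairwise intersections and unions checked — each lies in τ. Therefore τ satisfies (T1), (T2), (T3): it IS a topology on X.


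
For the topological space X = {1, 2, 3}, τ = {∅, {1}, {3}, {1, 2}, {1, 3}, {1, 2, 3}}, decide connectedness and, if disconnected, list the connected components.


(X, τ) is disconnected; components = [{3}, {1, 2}].

Find clopen sets (U ∈ τ with X ∖ U ∈ τ):
  U = ∅, X ∖ U = {1, 2, 3} — both open, so U is clopen.
  U = {3}, X ∖ U = {1, 2} — both open, so U is clopen.
  U = {1, 2}, X ∖ U = {3} — both open, so U is clopen.
  U = {1, 2, 3}, X ∖ U = ∅ — both open, so U is clopen.
Nontrivial clopen(s) exist: e.g. {1, 2}. So (X, τ) is disconnected.
Compute connected components by grouping points that agree on all clopens:
  component: {3}
  component: {1, 2}


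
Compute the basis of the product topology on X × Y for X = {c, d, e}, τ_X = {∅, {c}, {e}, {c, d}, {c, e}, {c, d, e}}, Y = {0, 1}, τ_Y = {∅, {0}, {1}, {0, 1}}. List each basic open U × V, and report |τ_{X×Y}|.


Basis B = {∅ × ∅, {c} × {0}, {c} × {1}, {e} × {0}, {e} × {1}, {c} × {0, 1}, {c, d} × {0}, {c, e} × {0}, {c, d} × {1}, {c, e} × {1}, {e} × {0, 1}, {c, d, e} × {0}, {c, d, e} × {1}, {c, d} × {0, 1}, {c, e} × {0, 1}, {c, d, e} × {0, 1}}; |τ_{X×Y}| = 36.

Enumerate products U × V with U ∈ τ_X, V ∈ τ_Y (deduplicated):
  ∅ × ∅ = {} (∅)
  {c} × {0} = {(c,0)}
  {c} × {1} = {(c,1)}
  {e} × {0} = {(e,0)}
  {e} × {1} = {(e,1)}
  {c} × {0, 1} = {(c,0), (c,1)}
  {c, d} × {0} = {(c,0), (d,0)}
  {c, e} × {0} = {(c,0), (e,0)}
  {c, d} × {1} = {(c,1), (d,1)}
  {c, e} × {1} = {(c,1), (e,1)}
  {e} × {0, 1} = {(e,0), (e,1)}
  {c, d, e} × {0} = {(c,0), (d,0), (e,0)}
  {c, d, e} × {1} = {(c,1), (d,1), (e,1)}
  {c, d} × {0, 1} = {(c,0), (c,1), (d,0), (d,1)}
  {c, e} × {0, 1} = {(c,0), (c,1), (e,0), (e,1)}
  {c, d, e} × {0, 1} = {(c,0), (c,1), (d,0), (d,1), (e,0), (e,1)}
These 16 distinct sets form the basis B.
Close under arbitrary unions to get τ_{X×Y}; counting gives |τ_{X×Y}| = 36.


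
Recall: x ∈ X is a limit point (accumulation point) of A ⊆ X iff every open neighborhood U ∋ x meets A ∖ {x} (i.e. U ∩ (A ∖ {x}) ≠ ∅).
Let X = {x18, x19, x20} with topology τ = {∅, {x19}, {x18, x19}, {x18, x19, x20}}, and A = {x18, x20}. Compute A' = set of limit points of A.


A' = {x20}

For each x ∈ X, list the open sets U ∈ τ with x ∈ U, then check whether U ∩ (A ∖ {x}) ≠ ∅ for every such U.
  x = x18: open {x18, x19} ∋ x has {x18, x19} ∩ (A ∖ {x18}) = ∅, so x is NOT a limit point.
  x = x19: open {x19} ∋ x has {x19} ∩ (A ∖ {x19}) = ∅, so x is NOT a limit point.
  x = x20: opens ∋ x are {x18, x19, x20}; each meets A ∖ {x20}, so x IS a limit point.
Collecting: A' = {x20}.


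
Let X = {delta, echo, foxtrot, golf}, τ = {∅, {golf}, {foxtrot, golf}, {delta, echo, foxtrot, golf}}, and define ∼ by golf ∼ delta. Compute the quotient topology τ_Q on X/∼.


X/∼ = {[delta=golf], [echo], [foxtrot]}; |τ_Q| = 2.

Equivalence classes: [delta=golf], [echo], [foxtrot].
Quotient map π: X → X/∼ sends delta ↦ [delta=golf], echo ↦ [echo], foxtrot ↦ [foxtrot], golf ↦ [delta=golf].
For each subset V ⊆ X/∼, compute π^{-1}(V) ⊆ X and check whether π^{-1}(V) ∈ τ. V is open in τ_Q iff π^{-1}(V) ∈ τ.
  V = {}: π^{-1}(V) = ∅ ∈ τ ✓.
  V = {[delta=golf]}: π^{-1}(V) = {delta, golf} ∉ τ ✗.
  V = {[echo]}: π^{-1}(V) = {echo} ∉ τ ✗.
  V = {[delta=golf], [echo]}: π^{-1}(V) = {delta, echo, golf} ∉ τ ✗.
  V = {[foxtrot]}: π^{-1}(V) = {foxtrot} ∉ τ ✗.
  V = {[delta=golf], [foxtrot]}: π^{-1}(V) = {delta, foxtrot, golf} ∉ τ ✗.
  V = {[echo], [foxtrot]}: π^{-1}(V) = {echo, foxtrot} ∉ τ ✗.
  V = {[delta=golf], [echo], [foxtrot]}: π^{-1}(V) = {delta, echo, foxtrot, golf} ∈ τ ✓.
Open sets in the quotient: τ_Q = {{}, {[delta=golf], [echo], [foxtrot]}} (2 elements).


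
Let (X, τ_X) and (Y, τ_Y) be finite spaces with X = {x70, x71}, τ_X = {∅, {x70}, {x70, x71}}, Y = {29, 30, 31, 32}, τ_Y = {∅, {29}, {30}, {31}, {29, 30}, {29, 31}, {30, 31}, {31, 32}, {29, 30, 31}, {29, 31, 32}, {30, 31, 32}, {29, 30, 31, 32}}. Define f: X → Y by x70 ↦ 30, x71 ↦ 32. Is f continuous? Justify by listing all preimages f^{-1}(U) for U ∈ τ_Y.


f is NOT continuous.

Compute f^{-1}(U) for each U ∈ τ_Y:
  U = ∅: f^{-1}(U) = ∅ ∈ τ_X ✓.
  U = {29}: f^{-1}(U) = ∅ ∈ τ_X ✓.
  U = {30}: f^{-1}(U) = {x70} ∈ τ_X ✓.
  U = {31}: f^{-1}(U) = ∅ ∈ τ_X ✓.
  U = {29, 30}: f^{-1}(U) = {x70} ∈ τ_X ✓.
  U = {29, 31}: f^{-1}(U) = ∅ ∈ τ_X ✓.
  U = {30, 31}: f^{-1}(U) = {x70} ∈ τ_X ✓.
  U = {31, 32}: f^{-1}(U) = {x71} ∉ τ_X ✗.
  U = {29, 30, 31}: f^{-1}(U) = {x70} ∈ τ_X ✓.
  U = {29, 31, 32}: f^{-1}(U) = {x71} ∉ τ_X ✗.
  U = {30, 31, 32}: f^{-1}(U) = {x70, x71} ∈ τ_X ✓.
  U = {29, 30, 31, 32}: f^{-1}(U) = {x70, x71} ∈ τ_X ✓.
Found U = {31, 32} with f^{-1}(U) = {x71} not in τ_X. Therefore f is NOT continuous.
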